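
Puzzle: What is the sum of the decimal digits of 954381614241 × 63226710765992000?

114

954381614241 × 63226710765992000 = 60342410283996258565692072000
Sum of its 29 digits: 114.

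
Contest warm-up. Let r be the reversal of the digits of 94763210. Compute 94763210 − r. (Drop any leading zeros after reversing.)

93526461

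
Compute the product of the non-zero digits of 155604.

600

1×5×5×6×4 = 600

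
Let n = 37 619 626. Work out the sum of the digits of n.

3+7+6+1+9+6+2+6 = 40

40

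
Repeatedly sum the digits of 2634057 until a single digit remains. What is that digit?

9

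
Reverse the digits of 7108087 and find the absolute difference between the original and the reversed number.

Reverse of 7108087 is 7808017.
|7108087 − 7808017| = 699930

699930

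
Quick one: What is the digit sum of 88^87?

766

88^87 = 14790827669806500627075548947924038233394603135909861680855812326391503874617241088694395692718077651246646981210428877698167641553107945001427550170407853536410853179392
Sum of its 170 digits: 766.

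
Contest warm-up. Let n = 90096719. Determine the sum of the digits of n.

9+0+0+9+6+7+1+9 = 41

41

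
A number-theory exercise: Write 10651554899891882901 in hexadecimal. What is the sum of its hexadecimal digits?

126

10651554899891882901 in base 16 is 93D1ECBF41A08B95.
Digit sum: 9+3+13+1+14+12+11+15+4+1+10+0+8+11+9+5 = 126.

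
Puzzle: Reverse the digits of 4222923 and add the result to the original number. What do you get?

Reverse of 4222923 is 3292224.
4222923 + 3292224 = 7515147

7515147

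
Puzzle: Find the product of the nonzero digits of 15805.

200

1×5×8×5 = 200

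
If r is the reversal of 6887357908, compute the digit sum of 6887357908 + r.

Reversal of 6887357908 is 8097537886; 6887357908 + 8097537886 = 14984895794.
Digit sum of 14984895794: 1+4+9+8+4+8+9+5+7+9+4 = 68.

68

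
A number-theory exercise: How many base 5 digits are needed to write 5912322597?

14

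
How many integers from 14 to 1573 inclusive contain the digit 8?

372

The integers in [14, 1573] that contain the digit 8: 18, 28, 38, 48, 58, 68, …, 1558, 1568.
372 qualify.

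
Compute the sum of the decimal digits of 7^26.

7^26 = 9387480337647754305649
Sum of its 22 digits: 112.

112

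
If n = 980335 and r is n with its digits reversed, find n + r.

Reverse of 980335 is 533089.
980335 + 533089 = 1513424

1513424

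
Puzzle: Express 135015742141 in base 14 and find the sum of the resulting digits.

72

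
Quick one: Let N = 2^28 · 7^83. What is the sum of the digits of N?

2^28 · 7^83 = 3732305628788481661547356693516030934366029365029758880538340402313373216145408
Sum of its 79 digits: 334.

334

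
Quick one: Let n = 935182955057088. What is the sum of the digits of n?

75

9+3+5+1+8+2+9+5+5+0+5+7+0+8+8 = 75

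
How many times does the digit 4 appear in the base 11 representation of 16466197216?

1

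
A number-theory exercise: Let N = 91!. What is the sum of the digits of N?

91! = 135200152767840296255166568759495142147586866476906677791741734597153670771559994765685283954750449427751168336768008192000000000000000000000
Sum of its 141 digits: 594.

594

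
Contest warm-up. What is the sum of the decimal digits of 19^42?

19^42 = 510095203738582479622335815880298130716653502143703561
Sum of its 54 digits: 217.

217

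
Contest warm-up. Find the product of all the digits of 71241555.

7000

7×1×2×4×1×5×5×5 = 7000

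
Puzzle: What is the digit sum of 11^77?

11^77 = 153899339938802847342210814700727379821510132674077624739758935683724239067693371
Sum of its 81 digits: 374.

374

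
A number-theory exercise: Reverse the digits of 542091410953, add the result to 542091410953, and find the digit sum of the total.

41

Reversal of 542091410953 is 359014190245; 542091410953 + 359014190245 = 901105601198.
Digit sum of 901105601198: 9+0+1+1+0+5+6+0+1+1+9+8 = 41.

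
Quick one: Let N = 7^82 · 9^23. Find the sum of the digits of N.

405

7^82 · 9^23 = 17604228551676779676434708439529261315628967493240171022293896573947411862261113098921108521
Sum of its 92 digits: 405.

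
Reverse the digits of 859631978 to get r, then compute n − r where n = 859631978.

-19504980

Reverse of 859631978 is 879136958.
859631978 − 879136958 = -19504980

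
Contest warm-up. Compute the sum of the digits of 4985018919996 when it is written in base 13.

60

4985018919996 in base 13 is 2A2115440B9B.
Digit sum: 2+10+2+1+1+5+4+4+0+11+9+11 = 60.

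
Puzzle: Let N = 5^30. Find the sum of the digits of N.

91

5^30 = 931322574615478515625
Sum of its 21 digits: 91.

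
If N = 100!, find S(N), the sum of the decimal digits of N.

648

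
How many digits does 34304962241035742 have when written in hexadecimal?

34304962241035742 in base 16 is 79E02E7068FDDE, which has 14 digits.

14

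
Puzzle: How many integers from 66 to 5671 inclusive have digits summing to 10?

242

The integers in [66, 5671] that have digits summing to 10: 73, 82, 91, 109, 118, 127, …, 5410, 5500.
242 qualify.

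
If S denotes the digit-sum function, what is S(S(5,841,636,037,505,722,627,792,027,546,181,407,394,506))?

First digit sum: 169.
1+6+9 = 16.

16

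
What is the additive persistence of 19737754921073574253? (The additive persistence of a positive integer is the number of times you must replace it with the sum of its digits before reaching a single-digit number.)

3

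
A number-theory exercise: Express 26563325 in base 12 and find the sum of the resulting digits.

26563325 in base 12 is 8A90365.
Digit sum: 8+10+9+0+3+6+5 = 41.

41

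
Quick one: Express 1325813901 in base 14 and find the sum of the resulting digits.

1325813901 in base 14 is C812048D.
Digit sum: 12+8+1+2+0+4+8+13 = 48.

48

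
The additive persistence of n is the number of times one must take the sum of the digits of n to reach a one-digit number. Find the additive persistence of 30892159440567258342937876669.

30892159440567258342937876669 → 148 → 13 → 4 (3 steps)

3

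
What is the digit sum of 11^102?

11^102 = 16674540931184946922783187978228460499279840752046544384107237838107532103558292289097540299192481699966121
Sum of its 107 digits: 505.

505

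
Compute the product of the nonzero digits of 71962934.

7×1×9×6×2×9×3×4 = 81648

81648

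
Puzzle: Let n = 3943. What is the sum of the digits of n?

19

3+9+4+3 = 19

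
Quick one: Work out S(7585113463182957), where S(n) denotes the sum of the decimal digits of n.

7+5+8+5+1+1+3+4+6+3+1+8+2+9+5+7 = 75

75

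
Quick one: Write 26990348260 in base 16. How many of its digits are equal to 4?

26990348260 in base 16 is 648C007E4.
The digit 4 appears 2 times.

2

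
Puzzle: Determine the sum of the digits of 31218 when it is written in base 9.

26

31218 in base 9 is 46736.
Digit sum: 4+6+7+3+6 = 26.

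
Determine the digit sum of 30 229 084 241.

35

3+0+2+2+9+0+8+4+2+4+1 = 35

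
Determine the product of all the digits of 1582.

80

1×5×8×2 = 80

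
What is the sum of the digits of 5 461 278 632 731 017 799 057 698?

123

5+4+6+1+2+7+8+6+3+2+7+3+1+0+1+7+7+9+9+0+5+7+6+9+8 = 123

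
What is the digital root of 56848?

5+6+8+4+8 = 31
3+1 = 4
(Equivalently, 56848 mod 9 = 4.)

4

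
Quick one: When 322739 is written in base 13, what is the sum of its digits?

35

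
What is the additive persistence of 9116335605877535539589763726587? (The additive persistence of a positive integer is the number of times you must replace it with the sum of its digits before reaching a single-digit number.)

3

9116335605877535539589763726587 → 164 → 11 → 2 (3 steps)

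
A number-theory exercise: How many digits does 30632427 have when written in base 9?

8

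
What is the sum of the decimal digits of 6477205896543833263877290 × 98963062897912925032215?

225

6477205896543833263877290 × 98963062897912925032215 = 641004134542399849612334515299493893569056897350
Sum of its 48 digits: 225.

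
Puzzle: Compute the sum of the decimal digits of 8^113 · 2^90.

8^113 · 2^90 = 1386334847060407429789207092071541851718218537687908287585239790307310653902812811519987203052069789048695605480701785914487078912
Sum of its 130 digits: 593.

593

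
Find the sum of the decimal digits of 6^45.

6^45 = 103945637534048876111514866313854976
Sum of its 36 digits: 162.

162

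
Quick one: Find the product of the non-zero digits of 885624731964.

69672960

8×8×5×6×2×4×7×3×1×9×6×4 = 69672960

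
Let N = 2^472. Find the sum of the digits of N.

2^472 = 12194330274671844653834364178879555881830461494785043558043581873536608354764709453594945715091765512343073949692994620685343654997219864477696
Sum of its 143 digits: 700.

700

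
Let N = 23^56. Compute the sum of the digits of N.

331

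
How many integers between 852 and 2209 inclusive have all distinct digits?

The integers in [852, 2209] that have all distinct digits: 852, 853, 854, 856, 857, 859, …, 2197, 2198.
718 qualify.

718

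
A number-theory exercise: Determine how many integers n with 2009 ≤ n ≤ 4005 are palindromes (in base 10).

The integers in [2009, 4005] that are palindromes (in base 10): 2112, 2222, 2332, 2442, 2552, 2662, …, 3993, 4004.
20 qualify.

20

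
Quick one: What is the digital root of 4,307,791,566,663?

4+3+0+7+7+9+1+5+6+6+6+6+3 = 63
6+3 = 9

9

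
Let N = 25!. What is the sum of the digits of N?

25! = 15511210043330985984000000
Sum of its 26 digits: 72.

72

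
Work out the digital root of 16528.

4

1+6+5+2+8 = 22
2+2 = 4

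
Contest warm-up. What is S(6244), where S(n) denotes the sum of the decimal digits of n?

16

6+2+4+4 = 16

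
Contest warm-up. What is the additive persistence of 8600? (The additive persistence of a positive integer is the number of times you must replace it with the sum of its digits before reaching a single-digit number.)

8600 → 14 → 5 (2 steps)

2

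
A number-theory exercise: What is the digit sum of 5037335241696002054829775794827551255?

163

5+0+3+7+3+3+5+2+4+1+6+9+6+0+0+2+0+5+4+8+2+9+7+7+5+7+9+4+8+2+7+5+5+1+2+5+5 = 163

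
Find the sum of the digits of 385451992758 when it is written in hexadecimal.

93

385451992758 in base 16 is 59BEBAA6B6.
Digit sum: 5+9+11+14+11+10+10+6+11+6 = 93.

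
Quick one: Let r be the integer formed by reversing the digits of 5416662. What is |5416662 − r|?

2750517

Reverse of 5416662 is 2666145.
|5416662 − 2666145| = 2750517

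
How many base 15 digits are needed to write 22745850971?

22745850971 in base 15 is 8D1D5B5EB, which has 9 digits.

9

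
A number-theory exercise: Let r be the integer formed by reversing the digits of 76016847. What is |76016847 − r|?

Reverse of 76016847 is 74861067.
|76016847 − 74861067| = 1155780

1155780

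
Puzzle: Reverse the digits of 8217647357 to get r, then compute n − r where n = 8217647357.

680180229

Reverse of 8217647357 is 7537467128.
8217647357 − 7537467128 = 680180229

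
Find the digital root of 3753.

3+7+5+3 = 18
1+8 = 9

9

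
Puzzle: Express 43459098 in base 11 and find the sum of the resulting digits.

28

43459098 in base 11 is 22593511.
Digit sum: 2+2+5+9+3+5+1+1 = 28.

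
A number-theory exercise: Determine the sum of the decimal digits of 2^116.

166

2^116 = 83076749736557242056487941267521536
Sum of its 35 digits: 166.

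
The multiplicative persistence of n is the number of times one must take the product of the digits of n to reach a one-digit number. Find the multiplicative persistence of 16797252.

2

16797252 → 52920 → 0 (2 steps)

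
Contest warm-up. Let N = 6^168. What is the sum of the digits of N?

6^168 = 53630280007600667441309751050522986986086114452847380016492230667768914186137062895083651603845230933068765378112674330399962300416
Sum of its 131 digits: 549.

549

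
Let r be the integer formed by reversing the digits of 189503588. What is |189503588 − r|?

Reverse of 189503588 is 885305981.
|189503588 − 885305981| = 695802393

695802393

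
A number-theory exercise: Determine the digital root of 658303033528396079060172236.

8

6+5+8+3+0+3+0+3+3+5+2+8+3+9+6+0+7+9+0+6+0+1+7+2+2+3+6 = 107
1+0+7 = 8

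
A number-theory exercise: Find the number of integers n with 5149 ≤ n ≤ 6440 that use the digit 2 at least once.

408

The integers in [5149, 6440] that use the digit 2 at least once: 5152, 5162, 5172, 5182, 5192, 5200, …, 6429, 6432.
408 qualify.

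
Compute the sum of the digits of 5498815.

40

5+4+9+8+8+1+5 = 40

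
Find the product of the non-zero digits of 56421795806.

3628800

5×6×4×2×1×7×9×5×8×6 = 3628800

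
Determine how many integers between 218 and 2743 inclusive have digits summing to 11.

The integers in [218, 2743] that have digits summing to 11: 218, 227, 236, 245, 254, 263, …, 2711, 2720.
166 qualify.

166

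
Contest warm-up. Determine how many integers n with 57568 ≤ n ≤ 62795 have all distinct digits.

The integers in [57568, 62795] that have all distinct digits: 57601, 57602, 57603, 57604, 57608, 57609, …, 62794, 62795.
1721 qualify.

1721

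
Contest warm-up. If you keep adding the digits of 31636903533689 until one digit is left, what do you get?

2

3+1+6+3+6+9+0+3+5+3+3+6+8+9 = 65
6+5 = 11
1+1 = 2
(Equivalently, 31636903533689 mod 9 = 2.)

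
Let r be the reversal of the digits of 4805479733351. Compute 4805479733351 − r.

Reverse of 4805479733351 is 1533379745084.
4805479733351 − 1533379745084 = 3272099988267

3272099988267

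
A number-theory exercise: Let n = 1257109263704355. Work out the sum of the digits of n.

60

1+2+5+7+1+0+9+2+6+3+7+0+4+3+5+5 = 60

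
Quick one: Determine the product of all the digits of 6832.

6×8×3×2 = 288

288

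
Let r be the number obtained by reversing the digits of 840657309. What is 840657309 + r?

1744413357

Reverse of 840657309 is 903756048.
840657309 + 903756048 = 1744413357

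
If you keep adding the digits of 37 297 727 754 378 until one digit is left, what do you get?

6

3+7+2+9+7+7+2+7+7+5+4+3+7+8 = 78
7+8 = 15
1+5 = 6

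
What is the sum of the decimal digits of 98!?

98! = 9426890448883247745626185743057242473809693764078951663494238777294707070023223798882976159207729119823605850588608460429412647567360000000000000000000000
Sum of its 154 digits: 639.

639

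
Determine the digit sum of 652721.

23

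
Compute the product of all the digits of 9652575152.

945000

9×6×5×2×5×7×5×1×5×2 = 945000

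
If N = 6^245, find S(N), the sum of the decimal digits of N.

855

6^245 = 44366620004754287510154889221530243247003948897358705192665052147678611985891872318962635984551834727387290035707630949012084737441228974340822668003246617033267718797599012230988480408190976
Sum of its 191 digits: 855.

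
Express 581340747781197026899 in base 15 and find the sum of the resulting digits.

581340747781197026899 in base 15 is 5D78B49BD624622E84.
Digit sum: 5+13+7+8+11+4+9+11+13+6+2+4+6+2+2+14+8+4 = 129.

129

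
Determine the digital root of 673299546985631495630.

2

6+7+3+2+9+9+5+4+6+9+8+5+6+3+1+4+9+5+6+3+0 = 110
1+1+0 = 2
(Equivalently, 673299546985631495630 mod 9 = 2.)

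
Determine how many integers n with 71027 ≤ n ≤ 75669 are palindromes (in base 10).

The integers in [71027, 75669] that are palindromes (in base 10): 71117, 71217, 71317, 71417, 71517, 71617, …, 75557, 75657.
46 qualify.

46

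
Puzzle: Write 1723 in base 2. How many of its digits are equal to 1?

1723 in base 2 is 11010111011.
The digit 1 appears 8 times.

8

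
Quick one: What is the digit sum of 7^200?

697

7^200 = 10461838291314357175018899611816813659819188550170233659950140084035125767424262251774382614909364050293065248252546314174063180343683591188150754267339816534637456120001
Sum of its 170 digits: 697.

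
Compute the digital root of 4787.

8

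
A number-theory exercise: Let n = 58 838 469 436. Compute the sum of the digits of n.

64

5+8+8+3+8+4+6+9+4+3+6 = 64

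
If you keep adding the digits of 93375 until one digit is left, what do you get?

9+3+3+7+5 = 27
2+7 = 9

9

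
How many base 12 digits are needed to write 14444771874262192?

15

14444771874262192 in base 12 is B300B168A372754, which has 15 digits.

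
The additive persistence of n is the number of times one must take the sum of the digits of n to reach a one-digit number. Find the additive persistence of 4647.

2

4647 → 21 → 3 (2 steps)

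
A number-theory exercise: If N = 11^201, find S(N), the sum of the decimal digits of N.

11^201 = 208895804106508006633400251034952797464441546401086563293997660171413891078478805482572827325266130139494699857622411494443794552046965043220065025865740686259501135512310345199758585463887805591439387657812011
Sum of its 210 digits: 917.

917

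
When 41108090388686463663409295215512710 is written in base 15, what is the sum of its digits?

216

41108090388686463663409295215512710 in base 15 is 33381BBC6E2E512871A2DAA5DC9D25.
Digit sum: 3+3+3+8+1+11+11+12+6+14+2+14+5+1+2+8+7+1+10+2+13+10+10+5+13+12+9+13+2+5 = 216.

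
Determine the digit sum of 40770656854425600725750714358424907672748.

4+0+7+7+0+6+5+6+8+5+4+4+2+5+6+0+0+7+2+5+7+5+0+7+1+4+3+5+8+4+2+4+9+0+7+6+7+2+7+4+8 = 183

183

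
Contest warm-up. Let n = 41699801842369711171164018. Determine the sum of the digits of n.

108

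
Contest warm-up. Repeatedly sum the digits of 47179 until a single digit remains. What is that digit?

1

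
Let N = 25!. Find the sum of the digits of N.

25! = 15511210043330985984000000
Sum of its 26 digits: 72.

72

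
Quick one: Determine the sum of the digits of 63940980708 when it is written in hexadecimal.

63940980708 in base 16 is EE32DEFE4.
Digit sum: 14+14+3+2+13+14+15+14+4 = 93.

93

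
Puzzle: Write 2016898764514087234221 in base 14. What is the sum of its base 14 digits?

129

2016898764514087234221 in base 14 is 4A20A384968D53AAC57.
Digit sum: 4+10+2+0+10+3+8+4+9+6+8+13+5+3+10+10+12+5+7 = 129.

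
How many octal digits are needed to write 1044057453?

1044057453 in base 8 is 7616606555, which has 10 digits.

10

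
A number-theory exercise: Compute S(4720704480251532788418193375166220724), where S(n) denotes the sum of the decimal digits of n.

148

4+7+2+0+7+0+4+4+8+0+2+5+1+5+3+2+7+8+8+4+1+8+1+9+3+3+7+5+1+6+6+2+2+0+7+2+4 = 148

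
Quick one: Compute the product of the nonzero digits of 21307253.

2×1×3×7×2×5×3 = 1260

1260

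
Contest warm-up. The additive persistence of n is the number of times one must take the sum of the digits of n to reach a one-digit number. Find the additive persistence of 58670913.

3

58670913 → 39 → 12 → 3 (3 steps)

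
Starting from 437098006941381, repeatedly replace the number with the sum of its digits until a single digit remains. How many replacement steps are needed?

2

437098006941381 → 63 → 9 (2 steps)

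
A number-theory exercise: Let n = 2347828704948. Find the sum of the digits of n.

66

2+3+4+7+8+2+8+7+0+4+9+4+8 = 66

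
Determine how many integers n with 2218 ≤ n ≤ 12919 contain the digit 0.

The integers in [2218, 12919] that contain the digit 0: 2220, 2230, 2240, 2250, 2260, 2270, …, 12909, 12910.
3572 qualify.

3572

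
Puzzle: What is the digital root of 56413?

5+6+4+1+3 = 19
1+9 = 10
1+0 = 1
(Equivalently, 56413 mod 9 = 1.)

1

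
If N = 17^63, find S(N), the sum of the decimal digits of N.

359

17^63 = 329823842388297603127136803999476682470817199986161913402815245153916577027313
Sum of its 78 digits: 359.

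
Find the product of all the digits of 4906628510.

4×9×0×6×6×2×8×5×1×0 = 0

0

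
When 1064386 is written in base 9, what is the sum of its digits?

1064386 in base 9 is 2002051.
Digit sum: 2+0+0+2+0+5+1 = 10.

10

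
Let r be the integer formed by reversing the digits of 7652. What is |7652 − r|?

Reverse of 7652 is 2567.
|7652 − 2567| = 5085

5085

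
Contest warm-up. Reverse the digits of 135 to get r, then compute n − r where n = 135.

Reverse of 135 is 531.
135 − 531 = -396

-396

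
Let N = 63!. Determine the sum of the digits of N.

333

63! = 1982608315404440064116146708361898137544773690227268628106279599612729753600000000000000
Sum of its 88 digits: 333.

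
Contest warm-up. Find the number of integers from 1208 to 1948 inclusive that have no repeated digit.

The integers in [1208, 1948] that have no repeated digit: 1208, 1209, 1230, 1234, 1235, 1236, …, 1947, 1948.
415 qualify.

415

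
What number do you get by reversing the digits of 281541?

145182

Reversing 281541 gives 145182.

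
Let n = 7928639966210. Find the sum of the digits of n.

7+9+2+8+6+3+9+9+6+6+2+1+0 = 68

68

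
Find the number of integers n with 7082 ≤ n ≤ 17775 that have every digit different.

The integers in [7082, 17775] that have every digit different: 7082, 7083, 7084, 7085, 7086, 7089, …, 17695, 17698.
3737 qualify.

3737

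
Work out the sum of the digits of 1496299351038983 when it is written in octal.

1496299351038983 in base 8 is 52416012722756007.
Digit sum: 5+2+4+1+6+0+1+2+7+2+2+7+5+6+0+0+7 = 57.

57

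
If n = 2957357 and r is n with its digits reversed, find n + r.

Reverse of 2957357 is 7537592.
2957357 + 7537592 = 10494949

10494949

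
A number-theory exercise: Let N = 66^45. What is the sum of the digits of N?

66^45 = 7576647796813225056892249002163209647292766903576209054405786574049618426830258176
Sum of its 82 digits: 378.

378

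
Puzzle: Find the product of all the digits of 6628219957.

6×6×2×8×2×1×9×9×5×7 = 3265920

3265920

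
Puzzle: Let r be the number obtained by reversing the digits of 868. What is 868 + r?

1736

Reverse of 868 is 868.
868 + 868 = 1736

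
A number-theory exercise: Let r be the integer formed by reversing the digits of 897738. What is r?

837798

Reversing 897738 gives 837798.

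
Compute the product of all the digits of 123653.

1×2×3×6×5×3 = 540

540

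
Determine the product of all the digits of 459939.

43740

4×5×9×9×3×9 = 43740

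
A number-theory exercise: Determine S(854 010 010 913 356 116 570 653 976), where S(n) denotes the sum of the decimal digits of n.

102

8+5+4+0+1+0+0+1+0+9+1+3+3+5+6+1+1+6+5+7+0+6+5+3+9+7+6 = 102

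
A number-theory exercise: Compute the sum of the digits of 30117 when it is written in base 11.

30117 in base 11 is 2069A.
Digit sum: 2+0+6+9+10 = 27.

27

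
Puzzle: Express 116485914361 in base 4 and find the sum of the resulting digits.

37

116485914361 in base 4 is 1230133012133323321.
Digit sum: 1+2+3+0+1+3+3+0+1+2+1+3+3+3+2+3+3+2+1 = 37.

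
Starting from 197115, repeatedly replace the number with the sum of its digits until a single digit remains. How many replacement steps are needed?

2

197115 → 24 → 6 (2 steps)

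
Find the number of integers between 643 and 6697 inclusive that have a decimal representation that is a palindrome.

93

The integers in [643, 6697] that have a decimal representation that is a palindrome: 646, 656, 666, 676, 686, 696, …, 6556, 6666.
93 qualify.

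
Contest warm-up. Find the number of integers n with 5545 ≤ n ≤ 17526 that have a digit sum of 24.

The integers in [5545, 17526] that have a digit sum of 24: 5559, 5568, 5577, 5586, 5595, 5649, …, 17484, 17493.
583 qualify.

583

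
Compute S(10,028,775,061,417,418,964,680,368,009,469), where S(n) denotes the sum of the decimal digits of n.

1+0+0+2+8+7+7+5+0+6+1+4+1+7+4+1+8+9+6+4+6+8+0+3+6+8+0+0+9+4+6+9 = 140

140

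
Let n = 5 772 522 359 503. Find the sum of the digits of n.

5+7+7+2+5+2+2+3+5+9+5+0+3 = 55

55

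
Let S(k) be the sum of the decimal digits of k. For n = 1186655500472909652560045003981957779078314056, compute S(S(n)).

2

First digit sum: 200.
2+0+0 = 2.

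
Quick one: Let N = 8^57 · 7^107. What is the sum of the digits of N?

8^57 · 7^107 = 7972959170278832528199457400822850309694236252526884467465140247968477603765177814679310180076821056039184842665008218745760304393384271806464
Sum of its 142 digits: 644.

644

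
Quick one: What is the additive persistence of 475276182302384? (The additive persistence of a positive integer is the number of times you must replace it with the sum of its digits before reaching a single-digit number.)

2

475276182302384 → 62 → 8 (2 steps)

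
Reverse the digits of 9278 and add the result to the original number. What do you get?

18007

Reverse of 9278 is 8729.
9278 + 8729 = 18007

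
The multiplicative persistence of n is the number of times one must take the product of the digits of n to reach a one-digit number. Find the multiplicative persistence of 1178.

3

1178 → 56 → 30 → 0 (3 steps)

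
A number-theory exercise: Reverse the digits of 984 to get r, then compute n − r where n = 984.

495

Reverse of 984 is 489.
984 − 489 = 495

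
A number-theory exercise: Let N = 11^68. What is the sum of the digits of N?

373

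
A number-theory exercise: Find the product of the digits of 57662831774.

11854080

5×7×6×6×2×8×3×1×7×7×4 = 11854080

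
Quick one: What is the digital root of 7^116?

The digital root of n equals n mod 9 (or 9 when 9 | n), so we need 7^116 mod 9.
7^116 ≡ 4 (mod 9), so the digital root is 4.

4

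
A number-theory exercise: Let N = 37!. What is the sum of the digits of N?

153

37! = 13763753091226345046315979581580902400000000
Sum of its 44 digits: 153.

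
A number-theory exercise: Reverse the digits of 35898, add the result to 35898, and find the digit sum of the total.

21

Reversal of 35898 is 89853; 35898 + 89853 = 125751.
Digit sum of 125751: 1+2+5+7+5+1 = 21.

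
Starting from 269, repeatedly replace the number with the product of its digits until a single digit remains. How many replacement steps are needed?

2

269 → 108 → 0 (2 steps)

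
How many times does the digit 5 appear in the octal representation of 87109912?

1

87109912 in base 8 is 514230430.
The digit 5 appears 1 time.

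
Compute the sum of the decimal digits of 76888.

7+6+8+8+8 = 37

37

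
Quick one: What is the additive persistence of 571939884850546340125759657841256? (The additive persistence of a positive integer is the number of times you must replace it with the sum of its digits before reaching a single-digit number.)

571939884850546340125759657841256 → 162 → 9 (2 steps)

2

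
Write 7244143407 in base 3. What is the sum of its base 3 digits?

19

7244143407 in base 3 is 200200212010121120200.
Digit sum: 2+0+0+2+0+0+2+1+2+0+1+0+1+2+1+1+2+0+2+0+0 = 19.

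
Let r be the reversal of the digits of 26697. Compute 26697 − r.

-52965

Reverse of 26697 is 79662.
26697 − 79662 = -52965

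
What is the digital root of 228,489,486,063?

2+2+8+4+8+9+4+8+6+0+6+3 = 60
6+0 = 6

6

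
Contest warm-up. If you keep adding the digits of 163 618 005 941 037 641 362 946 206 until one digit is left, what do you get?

4

1+6+3+6+1+8+0+0+5+9+4+1+0+3+7+6+4+1+3+6+2+9+4+6+2+0+6 = 103
1+0+3 = 4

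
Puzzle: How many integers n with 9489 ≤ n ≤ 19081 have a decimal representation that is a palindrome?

95

The integers in [9489, 19081] that have a decimal representation that is a palindrome: 9559, 9669, 9779, 9889, 9999, 10001, …, 18881, 18981.
95 qualify.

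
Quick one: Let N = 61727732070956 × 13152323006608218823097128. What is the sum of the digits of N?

188

61727732070956 × 13152323006608218823097128 = 811863070662582591766387701965375814368
Sum of its 39 digits: 188.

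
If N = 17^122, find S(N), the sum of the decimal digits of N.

17^122 = 1302472037065894550548269044955115148432094306881607748955323353938076048411566911573582726816001493598289882037180231658117061012981504737428621974689
Sum of its 151 digits: 658.

658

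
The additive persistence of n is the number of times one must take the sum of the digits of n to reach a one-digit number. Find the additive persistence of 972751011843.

3

972751011843 → 48 → 12 → 3 (3 steps)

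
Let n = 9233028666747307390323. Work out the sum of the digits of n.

93

9+2+3+3+0+2+8+6+6+6+7+4+7+3+0+7+3+9+0+3+2+3 = 93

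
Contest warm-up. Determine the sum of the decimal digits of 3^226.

3^226 = 675155121849745212129793196759870681725592001960937203444022441244641816765582369161757600591162976283304329
Sum of its 108 digits: 468.

468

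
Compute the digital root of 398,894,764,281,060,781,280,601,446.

5

3+9+8+8+9+4+7+6+4+2+8+1+0+6+0+7+8+1+2+8+0+6+0+1+4+4+6 = 122
1+2+2 = 5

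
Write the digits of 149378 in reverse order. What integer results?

Reversing 149378 gives 873941.

873941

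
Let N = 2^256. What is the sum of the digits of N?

2^256 = 115792089237316195423570985008687907853269984665640564039457584007913129639936
Sum of its 78 digits: 376.

376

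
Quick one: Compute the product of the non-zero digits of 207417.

2×7×4×1×7 = 392

392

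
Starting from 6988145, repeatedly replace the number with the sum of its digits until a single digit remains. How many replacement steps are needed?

6988145 → 41 → 5 (2 steps)

2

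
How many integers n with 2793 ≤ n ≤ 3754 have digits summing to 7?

15

The integers in [2793, 3754] that have digits summing to 7: 3004, 3013, 3022, 3031, 3040, 3103, …, 3310, 3400.
15 qualify.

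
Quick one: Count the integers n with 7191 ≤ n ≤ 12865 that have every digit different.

2022

The integers in [7191, 12865] that have every digit different: 7192, 7193, 7194, 7195, 7196, 7198, …, 12864, 12865.
2022 qualify.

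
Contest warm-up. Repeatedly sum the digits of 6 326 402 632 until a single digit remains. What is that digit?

6+3+2+6+4+0+2+6+3+2 = 34
3+4 = 7
(Equivalently, 6 326 402 632 mod 9 = 7.)

7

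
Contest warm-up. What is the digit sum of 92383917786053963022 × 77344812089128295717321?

177

92383917786053963022 × 77344812089128295717321 = 7145416761219821135751630656353922298904062
Sum of its 43 digits: 177.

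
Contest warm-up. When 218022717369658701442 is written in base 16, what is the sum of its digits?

127

218022717369658701442 in base 16 is BD1AC4A5057E4F682.
Digit sum: 11+13+1+10+12+4+10+5+0+5+7+14+4+15+6+8+2 = 127.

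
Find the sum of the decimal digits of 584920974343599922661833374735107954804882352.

5+8+4+9+2+0+9+7+4+3+4+3+5+9+9+9+2+2+6+6+1+8+3+3+3+7+4+7+3+5+1+0+7+9+5+4+8+0+4+8+8+2+3+5+2 = 216

216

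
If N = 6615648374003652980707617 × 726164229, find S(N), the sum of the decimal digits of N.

144

6615648374003652980707617 × 726164229 = 4804047200843466309919098573232293
Sum of its 34 digits: 144.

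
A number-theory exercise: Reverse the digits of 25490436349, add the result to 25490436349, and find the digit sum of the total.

Reversal of 25490436349 is 94363409452; 25490436349 + 94363409452 = 119853845801.
Digit sum of 119853845801: 1+1+9+8+5+3+8+4+5+8+0+1 = 53.

53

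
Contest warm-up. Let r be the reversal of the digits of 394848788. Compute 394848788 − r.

-492999705

Reverse of 394848788 is 887848493.
394848788 − 887848493 = -492999705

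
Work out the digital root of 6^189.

9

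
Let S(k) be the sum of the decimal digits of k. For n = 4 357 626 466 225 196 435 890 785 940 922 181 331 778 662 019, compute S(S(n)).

First digit sum: 212.
2+1+2 = 5.

5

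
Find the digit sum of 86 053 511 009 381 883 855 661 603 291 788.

8+6+0+5+3+5+1+1+0+0+9+3+8+1+8+8+3+8+5+5+6+6+1+6+0+3+2+9+1+7+8+8 = 144

144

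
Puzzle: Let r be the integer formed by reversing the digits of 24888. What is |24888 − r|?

Reverse of 24888 is 88842.
|24888 − 88842| = 63954

63954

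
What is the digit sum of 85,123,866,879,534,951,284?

8+5+1+2+3+8+6+6+8+7+9+5+3+4+9+5+1+2+8+4 = 104

104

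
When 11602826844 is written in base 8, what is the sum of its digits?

35

11602826844 in base 8 is 126345213134.
Digit sum: 1+2+6+3+4+5+2+1+3+1+3+4 = 35.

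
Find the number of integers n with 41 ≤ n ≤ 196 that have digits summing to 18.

The integers in [41, 196] that have digits summing to 18: 99, 189.
2 qualify.

2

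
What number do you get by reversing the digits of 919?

919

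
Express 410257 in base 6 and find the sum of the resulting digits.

17

410257 in base 6 is 12443201.
Digit sum: 1+2+4+4+3+2+0+1 = 17.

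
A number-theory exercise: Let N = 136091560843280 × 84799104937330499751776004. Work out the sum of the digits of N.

171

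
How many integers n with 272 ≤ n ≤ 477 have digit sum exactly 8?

11

The integers in [272, 477] that have digit sum exactly 8: 305, 314, 323, 332, 341, 350, …, 431, 440.
11 qualify.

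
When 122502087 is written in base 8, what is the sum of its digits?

36

122502087 in base 8 is 723235707.
Digit sum: 7+2+3+2+3+5+7+0+7 = 36.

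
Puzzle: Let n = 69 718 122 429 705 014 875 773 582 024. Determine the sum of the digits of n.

6+9+7+1+8+1+2+2+4+2+9+7+0+5+0+1+4+8+7+5+7+7+3+5+8+2+0+2+4 = 126

126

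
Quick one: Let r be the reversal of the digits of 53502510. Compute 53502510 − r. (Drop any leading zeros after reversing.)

Reverse of 53502510 is 1520535.
53502510 − 1520535 = 51981975

51981975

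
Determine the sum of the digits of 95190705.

9+5+1+9+0+7+0+5 = 36

36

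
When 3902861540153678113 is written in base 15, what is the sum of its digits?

3902861540153678113 in base 15 is 8DA5A903795B37AD.
Digit sum: 8+13+10+5+10+9+0+3+7+9+5+11+3+7+10+13 = 123.

123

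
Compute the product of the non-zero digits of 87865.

8×7×8×6×5 = 13440

13440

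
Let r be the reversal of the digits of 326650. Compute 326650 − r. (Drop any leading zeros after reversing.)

Reverse of 326650 is 56623.
326650 − 56623 = 270027

270027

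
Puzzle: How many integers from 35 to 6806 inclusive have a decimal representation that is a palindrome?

154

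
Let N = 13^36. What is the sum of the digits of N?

13^36 = 12646218552730347184269489080961456410641
Sum of its 41 digits: 172.

172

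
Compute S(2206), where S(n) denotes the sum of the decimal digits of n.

10

2+2+0+6 = 10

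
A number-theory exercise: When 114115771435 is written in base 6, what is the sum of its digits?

35

114115771435 in base 6 is 124231333004351.
Digit sum: 1+2+4+2+3+1+3+3+3+0+0+4+3+5+1 = 35.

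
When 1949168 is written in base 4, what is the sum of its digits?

1949168 in base 4 is 13123313300.
Digit sum: 1+3+1+2+3+3+1+3+3+0+0 = 20.

20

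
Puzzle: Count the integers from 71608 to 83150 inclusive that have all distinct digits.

The integers in [71608, 83150] that have all distinct digits: 71608, 71609, 71620, 71623, 71624, 71625, …, 83149, 83150.
3543 qualify.

3543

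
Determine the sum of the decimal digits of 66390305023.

6+6+3+9+0+3+0+5+0+2+3 = 37

37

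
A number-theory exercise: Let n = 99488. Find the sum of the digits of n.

38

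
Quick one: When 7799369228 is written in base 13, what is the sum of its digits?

68

7799369228 in base 13 is 973AC79A1.
Digit sum: 9+7+3+10+12+7+9+10+1 = 68.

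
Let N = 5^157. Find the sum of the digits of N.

5^157 = 54738221262688166832958186847262348878135232104551397334260479839444964167416429745571804232895374298095703125
Sum of its 110 digits: 509.

509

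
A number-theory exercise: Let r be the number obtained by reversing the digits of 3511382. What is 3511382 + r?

6342535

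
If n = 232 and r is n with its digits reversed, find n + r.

Reverse of 232 is 232.
232 + 232 = 464

464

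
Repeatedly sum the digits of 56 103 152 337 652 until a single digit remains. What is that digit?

4

5+6+1+0+3+1+5+2+3+3+7+6+5+2 = 49
4+9 = 13
1+3 = 4
(Equivalently, 56 103 152 337 652 mod 9 = 4.)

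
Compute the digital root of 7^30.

1

The digital root of n equals n mod 9 (or 9 when 9 | n), so we need 7^30 mod 9.
7^30 ≡ 1 (mod 9), so the digital root is 1.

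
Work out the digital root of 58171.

5+8+1+7+1 = 22
2+2 = 4
(Equivalently, 58171 mod 9 = 4.)

4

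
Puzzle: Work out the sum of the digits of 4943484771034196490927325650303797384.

4+9+4+3+4+8+4+7+7+1+0+3+4+1+9+6+4+9+0+9+2+7+3+2+5+6+5+0+3+0+3+7+9+7+3+8+4 = 170

170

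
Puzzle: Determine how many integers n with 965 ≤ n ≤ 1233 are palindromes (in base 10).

7

The integers in [965, 1233] that are palindromes (in base 10): 969, 979, 989, 999, 1001, 1111, 1221.
7 qualify.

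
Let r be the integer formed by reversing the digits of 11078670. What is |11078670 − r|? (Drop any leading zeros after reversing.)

Reverse of 11078670 is 7687011.
|11078670 − 7687011| = 3391659

3391659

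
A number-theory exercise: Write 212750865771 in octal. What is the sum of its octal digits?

38

212750865771 in base 8 is 3061074112553.
Digit sum: 3+0+6+1+0+7+4+1+1+2+5+5+3 = 38.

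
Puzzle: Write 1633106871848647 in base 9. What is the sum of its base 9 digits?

63

1633106871848647 in base 9 is 7834314254226831.
Digit sum: 7+8+3+4+3+1+4+2+5+4+2+2+6+8+3+1 = 63.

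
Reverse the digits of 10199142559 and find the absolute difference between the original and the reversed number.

Reverse of 10199142559 is 95524199101.
|10199142559 − 95524199101| = 85325056542

85325056542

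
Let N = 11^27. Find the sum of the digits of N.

11^27 = 13109994191499930367061460371
Sum of its 29 digits: 125.

125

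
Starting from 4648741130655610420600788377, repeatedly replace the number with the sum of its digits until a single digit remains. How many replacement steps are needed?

4648741130655610420600788377 → 113 → 5 (2 steps)

2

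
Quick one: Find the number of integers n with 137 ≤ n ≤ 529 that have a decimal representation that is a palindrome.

39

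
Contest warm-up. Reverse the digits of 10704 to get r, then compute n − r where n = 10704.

-29997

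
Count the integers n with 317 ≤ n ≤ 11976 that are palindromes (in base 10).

The integers in [317, 11976] that are palindromes (in base 10): 323, 333, 343, 353, 363, 373, …, 11811, 11911.
178 qualify.

178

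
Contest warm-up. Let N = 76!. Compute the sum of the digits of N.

76! = 1885494701666050254987932260861146558230394535379329335672487982961844043495537923117729972224000000000000000000
Sum of its 112 digits: 441.

441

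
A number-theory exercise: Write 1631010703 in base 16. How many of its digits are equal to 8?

1631010703 in base 16 is 61373F8F.
The digit 8 appears 1 time.

1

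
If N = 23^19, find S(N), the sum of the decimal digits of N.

122

23^19 = 74615470927590710561908487
Sum of its 26 digits: 122.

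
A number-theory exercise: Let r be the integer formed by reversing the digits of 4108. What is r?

Reversing 4108 gives 8014.

8014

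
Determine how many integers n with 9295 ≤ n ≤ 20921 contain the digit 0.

The integers in [9295, 20921] that contain the digit 0: 9300, 9301, 9302, 9303, 9304, 9305, …, 20920, 20921.
4494 qualify.

4494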